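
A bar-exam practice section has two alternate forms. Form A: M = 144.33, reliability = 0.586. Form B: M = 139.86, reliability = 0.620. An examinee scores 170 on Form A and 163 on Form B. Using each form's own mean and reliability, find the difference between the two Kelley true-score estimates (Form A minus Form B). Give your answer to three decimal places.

T̂_A = 0.586(170) + 0.414(144.33) = 159.37262
T̂_B = 0.620(163) + 0.380(139.86) = 154.20680
T̂_A − T̂_B = 5.16582

5.166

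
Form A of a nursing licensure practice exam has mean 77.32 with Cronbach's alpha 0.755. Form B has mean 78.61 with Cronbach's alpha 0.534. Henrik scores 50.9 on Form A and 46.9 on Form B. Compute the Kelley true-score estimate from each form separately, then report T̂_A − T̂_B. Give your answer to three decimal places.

-4.304

T̂_A = 0.755(50.9) + 0.245(77.32) = 57.37290
T̂_B = 0.534(46.9) + 0.466(78.61) = 61.67686
T̂_A − T̂_B = -4.30396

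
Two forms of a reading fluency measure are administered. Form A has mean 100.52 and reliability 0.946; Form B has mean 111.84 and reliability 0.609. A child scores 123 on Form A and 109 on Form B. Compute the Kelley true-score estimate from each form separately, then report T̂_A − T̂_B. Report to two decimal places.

11.68

T̂_A = 0.946(123) + 0.054(100.52) = 121.7861
T̂_B = 0.609(109) + 0.391(111.84) = 110.1104
T̂_A − T̂_B = 11.6756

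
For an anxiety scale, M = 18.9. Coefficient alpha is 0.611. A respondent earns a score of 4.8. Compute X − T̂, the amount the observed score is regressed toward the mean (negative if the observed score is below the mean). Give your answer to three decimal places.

-5.485

T̂ = 0.611(4.8) + 0.389(18.9) = 2.9328 + 7.3521 = 10.28490 → 10.2849
X − T̂ = 4.8 − 10.2849 = -5.4849 → -5.485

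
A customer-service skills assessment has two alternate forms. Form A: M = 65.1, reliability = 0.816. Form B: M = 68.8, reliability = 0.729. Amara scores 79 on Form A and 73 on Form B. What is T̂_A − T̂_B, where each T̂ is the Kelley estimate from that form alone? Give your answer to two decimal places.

4.58

T̂_A = 0.816(79) + 0.184(65.1) = 76.4424
T̂_B = 0.729(73) + 0.271(68.8) = 71.8618
T̂_A − T̂_B = 4.5806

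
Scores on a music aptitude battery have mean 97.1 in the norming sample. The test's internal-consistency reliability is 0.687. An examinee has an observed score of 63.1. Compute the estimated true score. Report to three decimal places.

73.742

Regress the observed score toward the mean by the unreliability: T̂ = 0.687·63.1 + 0.313·97.1 = 43.3497 + 30.3923 = 73.7420.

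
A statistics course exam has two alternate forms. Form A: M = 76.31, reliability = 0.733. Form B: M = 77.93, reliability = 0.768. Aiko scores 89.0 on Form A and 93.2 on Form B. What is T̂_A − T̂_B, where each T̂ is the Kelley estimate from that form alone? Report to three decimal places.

-4.046

T̂_A = 0.733(89.0) + 0.267(76.31) = 85.61177
T̂_B = 0.768(93.2) + 0.232(77.93) = 89.65736
T̂_A − T̂_B = -4.04559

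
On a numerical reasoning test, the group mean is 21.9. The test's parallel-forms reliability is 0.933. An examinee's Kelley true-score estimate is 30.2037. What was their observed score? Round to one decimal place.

T̂ = ρX + (1 − ρ)μ  ⇒  X = (T̂ − (1 − ρ)μ) / ρ
X = (30.2037 − 0.067 × 21.9) / 0.933 = (30.2037 − 1.4673) / 0.933 = 28.7364 / 0.933 = 30.800

30.8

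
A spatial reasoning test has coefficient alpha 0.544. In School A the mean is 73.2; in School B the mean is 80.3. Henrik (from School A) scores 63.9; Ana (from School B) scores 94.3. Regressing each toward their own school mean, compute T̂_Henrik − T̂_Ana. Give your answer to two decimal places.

-19.78

T̂_Henrik = 0.544(63.9) + 0.456(73.2) = 68.1408
T̂_Ana = 0.544(94.3) + 0.456(80.3) = 87.9160
Difference = 68.1408 − 87.9160 = -19.7752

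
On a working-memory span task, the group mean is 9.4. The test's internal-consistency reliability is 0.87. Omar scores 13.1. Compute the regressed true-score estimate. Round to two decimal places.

12.62

T̂ = 0.87(13.1) + 0.13(9.4) = 11.397 + 1.222 = 12.619 → 12.62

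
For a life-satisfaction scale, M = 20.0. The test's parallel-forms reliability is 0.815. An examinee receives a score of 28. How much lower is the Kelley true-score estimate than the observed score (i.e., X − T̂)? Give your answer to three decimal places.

T̂ = 0.815(28) + 0.185(20.0) = 22.820 + 3.7000 = 26.52000 → 26.5200
X − T̂ = 28 − 26.5200 = 1.4800 → 1.480

1.480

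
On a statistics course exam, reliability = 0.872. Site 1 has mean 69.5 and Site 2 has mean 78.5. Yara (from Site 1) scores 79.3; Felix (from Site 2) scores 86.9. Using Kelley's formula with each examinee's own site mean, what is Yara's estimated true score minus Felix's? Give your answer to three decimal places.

T̂_Yara = 0.872(79.3) + 0.128(69.5) = 78.04560
T̂_Felix = 0.872(86.9) + 0.128(78.5) = 85.82480
Difference = 78.04560 − 85.82480 = -7.77920

-7.779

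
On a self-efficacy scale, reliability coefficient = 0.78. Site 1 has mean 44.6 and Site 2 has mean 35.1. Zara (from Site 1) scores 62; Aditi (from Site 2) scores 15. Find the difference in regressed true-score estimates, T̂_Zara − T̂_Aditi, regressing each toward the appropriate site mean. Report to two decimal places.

38.75

T̂_Zara = 0.78(62) + 0.22(44.6) = 58.1720
T̂_Aditi = 0.78(15) + 0.22(35.1) = 19.4220
Difference = 58.1720 − 19.4220 = 38.7500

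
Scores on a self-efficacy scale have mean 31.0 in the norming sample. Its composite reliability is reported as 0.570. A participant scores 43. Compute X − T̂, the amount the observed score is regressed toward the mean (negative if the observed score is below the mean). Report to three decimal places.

5.160

T̂ = 0.570(43) + 0.430(31.0) = 24.510 + 13.3300 = 37.84000 → 37.8400
X − T̂ = 43 − 37.8400 = 5.1600 → 5.160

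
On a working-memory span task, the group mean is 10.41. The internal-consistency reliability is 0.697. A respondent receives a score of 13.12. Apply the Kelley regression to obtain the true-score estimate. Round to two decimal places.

12.30

Weight the observed score by reliability and the mean by (1 − reliability): T̂ = 0.697·13.12 + 0.303·10.41 = 9.14464 + 3.15423 = 12.299.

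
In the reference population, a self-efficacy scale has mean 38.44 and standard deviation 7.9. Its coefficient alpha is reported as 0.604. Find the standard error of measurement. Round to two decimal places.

4.97

SEM = SD · √(1 − ρ) = 7.9 × √0.396 = 7.9 × 0.6293 = 4.971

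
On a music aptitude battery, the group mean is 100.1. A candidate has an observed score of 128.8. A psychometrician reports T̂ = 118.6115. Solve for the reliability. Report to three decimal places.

T̂ = ρX + (1 − ρ)μ  ⇒  T̂ − μ = ρ(X − μ)
ρ = (T̂ − μ)/(X − μ) = (118.6115 − 100.1) / (128.8 − 100.1) = 18.5115 / 28.7 = 0.64500

0.645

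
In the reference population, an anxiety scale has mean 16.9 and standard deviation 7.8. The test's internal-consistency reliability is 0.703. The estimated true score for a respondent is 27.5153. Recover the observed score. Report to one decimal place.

T̂ = ρX + (1 − ρ)μ  ⇒  X = (T̂ − (1 − ρ)μ) / ρ
X = (27.5153 − 0.297 × 16.9) / 0.703 = (27.5153 − 5.0193) / 0.703 = 22.4960 / 0.703 = 32.000

32.0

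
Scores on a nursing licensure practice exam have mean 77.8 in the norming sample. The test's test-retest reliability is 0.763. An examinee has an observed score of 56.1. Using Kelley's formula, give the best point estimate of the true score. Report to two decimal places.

61.24

T̂ = ρX + (1 − ρ)μ
  = 0.763 × 56.1 + 0.237 × 77.8
  = 42.8043 + 18.4386
  = 61.243
  ≈ 61.24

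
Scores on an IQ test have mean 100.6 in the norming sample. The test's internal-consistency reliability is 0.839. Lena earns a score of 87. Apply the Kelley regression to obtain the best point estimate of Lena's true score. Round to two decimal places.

T̂ = ρX + (1 − ρ)μ
  = 0.839 × 87 + 0.161 × 100.6
  = 72.993 + 16.1966
  = 89.190
  ≈ 89.19

89.19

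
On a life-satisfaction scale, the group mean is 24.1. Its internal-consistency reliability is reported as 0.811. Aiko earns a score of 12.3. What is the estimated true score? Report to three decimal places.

T̂ = ρX + (1 − ρ)μ
  = 0.811 × 12.3 + 0.189 × 24.1
  = 9.9753 + 4.5549
  = 14.5302
  ≈ 14.530

14.530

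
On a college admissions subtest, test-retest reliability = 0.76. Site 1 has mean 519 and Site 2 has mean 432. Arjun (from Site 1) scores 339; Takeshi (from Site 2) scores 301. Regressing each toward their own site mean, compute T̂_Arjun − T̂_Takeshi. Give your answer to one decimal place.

T̂_Arjun = 0.76(339) + 0.24(519) = 382.200
T̂_Takeshi = 0.76(301) + 0.24(432) = 332.440
Difference = 382.200 − 332.440 = 49.760

49.8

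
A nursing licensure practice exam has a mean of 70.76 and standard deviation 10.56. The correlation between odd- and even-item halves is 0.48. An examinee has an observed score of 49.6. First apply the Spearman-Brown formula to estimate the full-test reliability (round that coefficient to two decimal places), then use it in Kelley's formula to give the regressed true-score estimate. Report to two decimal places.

Spearman-Brown: ρ = 2r/(1 + r) = 2(0.48)/(1 + 0.48) = 0.960/1.48 = 0.6486 → 0.65
T̂ = ρX + (1 − ρ)μ
  = 0.65 × 49.6 + 0.35 × 70.76
  = 32.240 + 24.7660
  = 57.006
  ≈ 57.01

57.01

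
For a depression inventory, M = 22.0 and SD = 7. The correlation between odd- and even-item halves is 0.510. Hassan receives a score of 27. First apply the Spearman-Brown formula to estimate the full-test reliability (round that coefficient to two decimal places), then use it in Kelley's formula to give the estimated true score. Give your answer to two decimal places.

25.40

Spearman-Brown: ρ = 2r/(1 + r) = 2(0.510)/(1 + 0.510) = 1.0200/1.510 = 0.6755 → 0.68
T̂ = 0.68(27) + 0.32(22.0) = 18.36 + 7.040 = 25.400 → 25.40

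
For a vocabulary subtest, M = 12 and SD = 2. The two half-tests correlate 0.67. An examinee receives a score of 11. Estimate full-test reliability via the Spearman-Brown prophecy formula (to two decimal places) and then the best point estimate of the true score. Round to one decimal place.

11.2

Spearman-Brown: ρ = 2r/(1 + r) = 2(0.67)/(1 + 0.67) = 1.340/1.67 = 0.8024 → 0.80
Weight the observed score by reliability and the mean by (1 − reliability): T̂ = 0.80·11 + 0.20·12 = 8.80 + 2.40 = 11.20.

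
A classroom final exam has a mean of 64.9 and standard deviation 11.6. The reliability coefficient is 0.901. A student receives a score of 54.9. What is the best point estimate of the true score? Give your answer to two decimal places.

T̂ = ρX + (1 − ρ)μ
  = 0.901 × 54.9 + 0.099 × 64.9
  = 49.4649 + 6.4251
  = 55.890
  ≈ 55.89

55.89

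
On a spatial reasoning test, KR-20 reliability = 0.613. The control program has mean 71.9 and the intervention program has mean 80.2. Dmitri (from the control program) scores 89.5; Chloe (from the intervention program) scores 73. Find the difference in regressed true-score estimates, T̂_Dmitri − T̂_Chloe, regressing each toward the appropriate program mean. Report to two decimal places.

6.90

T̂_Dmitri = 0.613(89.5) + 0.387(71.9) = 82.6888
T̂_Chloe = 0.613(73) + 0.387(80.2) = 75.7864
Difference = 82.6888 − 75.7864 = 6.9024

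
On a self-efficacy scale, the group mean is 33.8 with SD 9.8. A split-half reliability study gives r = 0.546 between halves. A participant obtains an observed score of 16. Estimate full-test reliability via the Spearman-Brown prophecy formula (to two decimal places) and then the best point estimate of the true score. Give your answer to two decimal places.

Spearman-Brown: ρ = 2r/(1 + r) = 2(0.546)/(1 + 0.546) = 1.0920/1.546 = 0.7063 → 0.71
T̂ = 0.71(16) + 0.29(33.8) = 11.36 + 9.802 = 21.162 → 21.16

21.16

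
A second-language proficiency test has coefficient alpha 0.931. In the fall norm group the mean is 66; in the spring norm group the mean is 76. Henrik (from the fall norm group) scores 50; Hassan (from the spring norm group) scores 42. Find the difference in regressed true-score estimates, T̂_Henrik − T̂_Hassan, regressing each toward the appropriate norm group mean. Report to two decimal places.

T̂_Henrik = 0.931(50) + 0.069(66) = 51.1040
T̂_Hassan = 0.931(42) + 0.069(76) = 44.3460
Difference = 51.1040 − 44.3460 = 6.7580

6.76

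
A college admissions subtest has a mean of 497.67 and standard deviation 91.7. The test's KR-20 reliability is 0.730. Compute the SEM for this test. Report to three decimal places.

SEM = SD · √(1 − ρ) = 91.7 × √0.270 = 91.7 × 0.5196 = 47.6487

47.649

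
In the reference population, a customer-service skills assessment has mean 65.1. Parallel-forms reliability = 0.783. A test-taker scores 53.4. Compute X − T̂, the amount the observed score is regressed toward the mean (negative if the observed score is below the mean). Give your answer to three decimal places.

Regress the observed score toward the mean by the unreliability: T̂ = 0.783·53.4 + 0.217·65.1 = 41.8122 + 14.1267 = 55.93890.
X − T̂ = 53.4 − 55.9389 = -2.5389 → -2.539

-2.539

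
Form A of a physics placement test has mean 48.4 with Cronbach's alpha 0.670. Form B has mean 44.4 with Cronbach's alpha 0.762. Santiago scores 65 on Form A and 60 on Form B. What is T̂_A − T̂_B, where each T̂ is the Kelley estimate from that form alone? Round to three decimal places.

T̂_A = 0.670(65) + 0.330(48.4) = 59.52200
T̂_B = 0.762(60) + 0.238(44.4) = 56.28720
T̂_A − T̂_B = 3.23480

3.235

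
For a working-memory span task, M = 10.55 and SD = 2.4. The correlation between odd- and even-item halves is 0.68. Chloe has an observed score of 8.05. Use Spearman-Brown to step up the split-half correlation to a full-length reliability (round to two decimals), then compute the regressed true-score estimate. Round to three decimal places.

8.525

Spearman-Brown: ρ = 2r/(1 + r) = 2(0.68)/(1 + 0.68) = 1.360/1.68 = 0.8095 → 0.81
Weight the observed score by reliability and the mean by (1 − reliability): T̂ = 0.81·8.05 + 0.19·10.55 = 6.5205 + 2.0045 = 8.5250.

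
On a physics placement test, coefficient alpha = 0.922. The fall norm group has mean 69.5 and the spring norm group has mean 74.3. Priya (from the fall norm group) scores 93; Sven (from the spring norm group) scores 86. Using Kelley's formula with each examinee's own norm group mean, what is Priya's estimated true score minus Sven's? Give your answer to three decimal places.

T̂_Priya = 0.922(93) + 0.078(69.5) = 91.16700
T̂_Sven = 0.922(86) + 0.078(74.3) = 85.08740
Difference = 91.16700 − 85.08740 = 6.07960

6.080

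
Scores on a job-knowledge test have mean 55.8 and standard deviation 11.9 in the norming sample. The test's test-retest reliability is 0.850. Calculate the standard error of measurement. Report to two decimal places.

4.61

SEM = SD · √(1 − ρ) = 11.9 × √0.150 = 11.9 × 0.3873 = 4.609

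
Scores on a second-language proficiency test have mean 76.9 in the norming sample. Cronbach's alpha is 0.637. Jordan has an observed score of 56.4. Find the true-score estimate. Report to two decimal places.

Weight the observed score by reliability and the mean by (1 − reliability): T̂ = 0.637·56.4 + 0.363·76.9 = 35.9268 + 27.9147 = 63.841.

63.84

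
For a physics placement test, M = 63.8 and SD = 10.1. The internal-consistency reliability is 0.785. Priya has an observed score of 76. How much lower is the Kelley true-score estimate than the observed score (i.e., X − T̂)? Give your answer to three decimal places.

T̂ = 0.785(76) + 0.215(63.8) = 59.660 + 13.7170 = 73.37700 → 73.3770
X − T̂ = 76 − 73.3770 = 2.6230 → 2.623

2.623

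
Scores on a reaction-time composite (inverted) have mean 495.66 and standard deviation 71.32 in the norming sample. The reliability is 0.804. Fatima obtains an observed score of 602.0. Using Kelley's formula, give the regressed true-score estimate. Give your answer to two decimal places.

581.16

T̂ = ρX + (1 − ρ)μ
  = 0.804 × 602.0 + 0.196 × 495.66
  = 484.0080 + 97.14936
  = 581.157
  ≈ 581.16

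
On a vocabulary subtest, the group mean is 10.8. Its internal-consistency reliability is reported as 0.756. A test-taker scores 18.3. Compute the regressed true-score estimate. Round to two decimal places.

16.47

T̂ = ρX + (1 − ρ)μ
  = 0.756 × 18.3 + 0.244 × 10.8
  = 13.8348 + 2.6352
  = 16.470
  ≈ 16.47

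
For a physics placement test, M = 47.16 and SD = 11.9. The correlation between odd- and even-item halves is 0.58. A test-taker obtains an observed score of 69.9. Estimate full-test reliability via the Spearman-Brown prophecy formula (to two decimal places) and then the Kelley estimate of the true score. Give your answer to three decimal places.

63.760

Spearman-Brown: ρ = 2r/(1 + r) = 2(0.58)/(1 + 0.58) = 1.160/1.58 = 0.7342 → 0.73
T̂ = ρX + (1 − ρ)μ
  = 0.73 × 69.9 + 0.27 × 47.16
  = 51.027 + 12.7332
  = 63.7602
  ≈ 63.760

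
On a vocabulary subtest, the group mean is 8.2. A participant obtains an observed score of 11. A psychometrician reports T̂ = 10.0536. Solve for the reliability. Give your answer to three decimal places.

0.662

T̂ = ρX + (1 − ρ)μ  ⇒  T̂ − μ = ρ(X − μ)
ρ = (T̂ − μ)/(X − μ) = (10.0536 − 8.2) / (11 − 8.2) = 1.8536 / 2.8 = 0.66200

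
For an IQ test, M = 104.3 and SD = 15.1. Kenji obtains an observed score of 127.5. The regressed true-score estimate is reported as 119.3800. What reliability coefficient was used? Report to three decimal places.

0.650

T̂ = ρX + (1 − ρ)μ  ⇒  T̂ − μ = ρ(X − μ)
ρ = (T̂ − μ)/(X − μ) = (119.3800 − 104.3) / (127.5 − 104.3) = 15.0800 / 23.2 = 0.65000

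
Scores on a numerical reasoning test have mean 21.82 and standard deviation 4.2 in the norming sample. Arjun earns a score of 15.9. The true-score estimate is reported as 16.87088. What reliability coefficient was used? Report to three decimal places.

0.836

T̂ = ρX + (1 − ρ)μ  ⇒  T̂ − μ = ρ(X − μ)
ρ = (T̂ − μ)/(X − μ) = (16.87088 − 21.82) / (15.9 − 21.82) = -4.94912 / -5.92 = 0.83600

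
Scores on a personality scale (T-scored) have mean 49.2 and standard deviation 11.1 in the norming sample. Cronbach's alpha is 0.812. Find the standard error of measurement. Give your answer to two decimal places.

4.81

SEM = SD · √(1 − ρ) = 11.1 × √0.188 = 11.1 × 0.4336 = 4.813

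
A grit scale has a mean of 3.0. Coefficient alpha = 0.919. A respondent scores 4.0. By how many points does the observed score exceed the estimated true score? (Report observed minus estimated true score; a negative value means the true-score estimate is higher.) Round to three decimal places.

0.081

Weight the observed score by reliability and the mean by (1 − reliability): T̂ = 0.919·4.0 + 0.081·3.0 = 3.6760 + 0.2430 = 3.91900.
X − T̂ = 4.0 − 3.9190 = 0.0810 → 0.081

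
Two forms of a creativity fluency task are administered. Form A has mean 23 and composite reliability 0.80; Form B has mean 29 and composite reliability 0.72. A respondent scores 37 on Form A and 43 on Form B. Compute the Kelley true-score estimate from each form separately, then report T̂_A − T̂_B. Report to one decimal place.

T̂_A = 0.80(37) + 0.20(23) = 34.200
T̂_B = 0.72(43) + 0.28(29) = 39.080
T̂_A − T̂_B = -4.880

-4.9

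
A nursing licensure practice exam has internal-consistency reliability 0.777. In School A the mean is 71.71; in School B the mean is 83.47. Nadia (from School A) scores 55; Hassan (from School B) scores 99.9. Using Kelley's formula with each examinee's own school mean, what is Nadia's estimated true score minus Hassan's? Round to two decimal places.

T̂_Nadia = 0.777(55) + 0.223(71.71) = 58.7263
T̂_Hassan = 0.777(99.9) + 0.223(83.47) = 96.2361
Difference = 58.7263 − 96.2361 = -37.5098

-37.51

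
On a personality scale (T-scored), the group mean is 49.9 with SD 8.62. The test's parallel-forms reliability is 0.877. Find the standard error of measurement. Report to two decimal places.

3.02

SEM = SD · √(1 − ρ) = 8.62 × √0.123 = 8.62 × 0.3507 = 3.023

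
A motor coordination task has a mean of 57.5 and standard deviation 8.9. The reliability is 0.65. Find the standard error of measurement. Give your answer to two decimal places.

5.27

SEM = SD · √(1 − ρ) = 8.9 × √0.35 = 8.9 × 0.5916 = 5.265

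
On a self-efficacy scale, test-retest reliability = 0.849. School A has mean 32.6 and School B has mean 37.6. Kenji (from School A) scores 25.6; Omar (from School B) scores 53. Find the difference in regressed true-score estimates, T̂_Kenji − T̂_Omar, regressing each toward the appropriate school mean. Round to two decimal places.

T̂_Kenji = 0.849(25.6) + 0.151(32.6) = 26.6570
T̂_Omar = 0.849(53) + 0.151(37.6) = 50.6746
Difference = 26.6570 − 50.6746 = -24.0176

-24.02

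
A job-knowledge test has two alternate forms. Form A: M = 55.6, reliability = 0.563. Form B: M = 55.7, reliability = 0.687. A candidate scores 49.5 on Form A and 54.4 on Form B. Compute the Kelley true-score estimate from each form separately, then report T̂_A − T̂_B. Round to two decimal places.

T̂_A = 0.563(49.5) + 0.437(55.6) = 52.1657
T̂_B = 0.687(54.4) + 0.313(55.7) = 54.8069
T̂_A − T̂_B = -2.6412

-2.64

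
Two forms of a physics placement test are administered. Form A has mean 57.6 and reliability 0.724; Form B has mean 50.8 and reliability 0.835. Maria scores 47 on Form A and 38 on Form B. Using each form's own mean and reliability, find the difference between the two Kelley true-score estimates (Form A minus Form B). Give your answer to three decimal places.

T̂_A = 0.724(47) + 0.276(57.6) = 49.92560
T̂_B = 0.835(38) + 0.165(50.8) = 40.11200
T̂_A − T̂_B = 9.81360

9.814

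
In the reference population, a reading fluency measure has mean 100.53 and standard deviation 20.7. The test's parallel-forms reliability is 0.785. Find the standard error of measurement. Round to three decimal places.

SEM = SD · √(1 − ρ) = 20.7 × √0.215 = 20.7 × 0.4637 = 9.5982

9.598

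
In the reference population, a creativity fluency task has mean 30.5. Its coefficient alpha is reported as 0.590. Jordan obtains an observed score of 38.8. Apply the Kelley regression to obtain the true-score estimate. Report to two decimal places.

Regress the observed score toward the mean by the unreliability: T̂ = 0.590·38.8 + 0.410·30.5 = 22.8920 + 12.5050 = 35.397.

35.40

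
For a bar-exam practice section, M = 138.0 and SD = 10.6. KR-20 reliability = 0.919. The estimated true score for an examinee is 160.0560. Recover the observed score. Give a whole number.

162

T̂ = ρX + (1 − ρ)μ  ⇒  X = (T̂ − (1 − ρ)μ) / ρ
X = (160.0560 − 0.081 × 138.0) / 0.919 = (160.0560 − 11.1780) / 0.919 = 148.8780 / 0.919 = 162.00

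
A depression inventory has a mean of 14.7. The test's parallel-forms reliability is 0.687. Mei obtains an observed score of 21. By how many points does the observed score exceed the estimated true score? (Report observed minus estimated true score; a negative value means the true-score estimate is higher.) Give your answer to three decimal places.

T̂ = ρX + (1 − ρ)μ
  = 0.687 × 21 + 0.313 × 14.7
  = 14.427 + 4.6011
  = 19.02810
  ≈ 19.0281
X − T̂ = 21 − 19.0281 = 1.9719 → 1.972

1.972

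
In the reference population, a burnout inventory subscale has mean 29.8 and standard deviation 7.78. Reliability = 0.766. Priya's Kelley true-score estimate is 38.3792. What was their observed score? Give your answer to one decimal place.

T̂ = ρX + (1 − ρ)μ  ⇒  X = (T̂ − (1 − ρ)μ) / ρ
X = (38.3792 − 0.234 × 29.8) / 0.766 = (38.3792 − 6.9732) / 0.766 = 31.4060 / 0.766 = 41.000

41.0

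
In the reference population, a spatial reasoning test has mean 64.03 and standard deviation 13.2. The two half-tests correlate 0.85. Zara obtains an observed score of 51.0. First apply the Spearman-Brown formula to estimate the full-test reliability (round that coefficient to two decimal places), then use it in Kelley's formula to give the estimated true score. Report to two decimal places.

52.04

Spearman-Brown: ρ = 2r/(1 + r) = 2(0.85)/(1 + 0.85) = 1.700/1.85 = 0.9189 → 0.92
T̂ = 0.92(51.0) + 0.08(64.03) = 46.920 + 5.1224 = 52.042 → 52.04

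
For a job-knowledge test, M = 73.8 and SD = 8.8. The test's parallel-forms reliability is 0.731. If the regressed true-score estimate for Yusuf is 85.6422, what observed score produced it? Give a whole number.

90

T̂ = ρX + (1 − ρ)μ  ⇒  X = (T̂ − (1 − ρ)μ) / ρ
X = (85.6422 − 0.269 × 73.8) / 0.731 = (85.6422 − 19.8522) / 0.731 = 65.7900 / 0.731 = 90.00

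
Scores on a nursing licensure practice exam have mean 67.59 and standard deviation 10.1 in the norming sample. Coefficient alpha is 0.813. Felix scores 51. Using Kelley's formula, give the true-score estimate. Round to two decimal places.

54.10

Regress the observed score toward the mean by the unreliability: T̂ = 0.813·51 + 0.187·67.59 = 41.463 + 12.63933 = 54.102.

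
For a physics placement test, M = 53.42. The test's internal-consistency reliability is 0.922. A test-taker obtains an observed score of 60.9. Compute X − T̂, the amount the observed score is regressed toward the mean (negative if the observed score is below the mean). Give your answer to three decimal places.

0.583

T̂ = 0.922(60.9) + 0.078(53.42) = 56.1498 + 4.16676 = 60.31656 → 60.3166
X − T̂ = 60.9 − 60.3166 = 0.5834 → 0.583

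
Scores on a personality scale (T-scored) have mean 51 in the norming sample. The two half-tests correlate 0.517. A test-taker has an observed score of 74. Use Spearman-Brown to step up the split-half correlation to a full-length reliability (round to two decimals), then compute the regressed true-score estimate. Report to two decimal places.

66.64

Spearman-Brown: ρ = 2r/(1 + r) = 2(0.517)/(1 + 0.517) = 1.0340/1.517 = 0.6816 → 0.68
T̂ = 0.68(74) + 0.32(51) = 50.32 + 16.32 = 66.640 → 66.64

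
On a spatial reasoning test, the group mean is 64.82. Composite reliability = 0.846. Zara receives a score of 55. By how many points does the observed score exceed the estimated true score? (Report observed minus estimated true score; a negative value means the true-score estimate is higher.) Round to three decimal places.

T̂ = ρX + (1 − ρ)μ
  = 0.846 × 55 + 0.154 × 64.82
  = 46.530 + 9.98228
  = 56.51228
  ≈ 56.5123
X − T̂ = 55 − 56.5123 = -1.5123 → -1.512

-1.512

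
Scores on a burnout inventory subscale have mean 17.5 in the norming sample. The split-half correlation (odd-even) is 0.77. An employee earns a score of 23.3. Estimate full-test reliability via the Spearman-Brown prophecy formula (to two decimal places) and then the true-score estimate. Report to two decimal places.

22.55

Spearman-Brown: ρ = 2r/(1 + r) = 2(0.77)/(1 + 0.77) = 1.540/1.77 = 0.8701 → 0.87
Weight the observed score by reliability and the mean by (1 − reliability): T̂ = 0.87·23.3 + 0.13·17.5 = 20.271 + 2.275 = 22.546.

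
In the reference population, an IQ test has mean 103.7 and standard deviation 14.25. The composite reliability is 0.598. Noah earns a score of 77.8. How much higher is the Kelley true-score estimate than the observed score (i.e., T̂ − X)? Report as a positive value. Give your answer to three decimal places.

10.412

T̂ = ρX + (1 − ρ)μ
  = 0.598 × 77.8 + 0.402 × 103.7
  = 46.5244 + 41.6874
  = 88.21180
  ≈ 88.2118
T̂ − X = 88.2118 − 77.8 = 10.4118 → 10.412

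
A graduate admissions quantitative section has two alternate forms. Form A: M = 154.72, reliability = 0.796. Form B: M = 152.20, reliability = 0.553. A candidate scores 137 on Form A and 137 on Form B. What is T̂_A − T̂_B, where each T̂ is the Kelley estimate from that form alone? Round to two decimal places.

T̂_A = 0.796(137) + 0.204(154.72) = 140.6149
T̂_B = 0.553(137) + 0.447(152.20) = 143.7944
T̂_A − T̂_B = -3.1795

-3.18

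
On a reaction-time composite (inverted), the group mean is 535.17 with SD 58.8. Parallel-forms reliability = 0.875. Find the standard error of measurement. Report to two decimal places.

SEM = SD · √(1 − ρ) = 58.8 × √0.125 = 58.8 × 0.3536 = 20.789

20.79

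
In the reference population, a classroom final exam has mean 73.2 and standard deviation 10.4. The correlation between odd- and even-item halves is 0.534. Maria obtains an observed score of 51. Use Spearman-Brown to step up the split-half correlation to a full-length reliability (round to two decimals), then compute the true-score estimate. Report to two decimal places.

Spearman-Brown: ρ = 2r/(1 + r) = 2(0.534)/(1 + 0.534) = 1.0680/1.534 = 0.6962 → 0.70
T̂ = 0.70(51) + 0.30(73.2) = 35.70 + 21.960 = 57.660 → 57.66

57.66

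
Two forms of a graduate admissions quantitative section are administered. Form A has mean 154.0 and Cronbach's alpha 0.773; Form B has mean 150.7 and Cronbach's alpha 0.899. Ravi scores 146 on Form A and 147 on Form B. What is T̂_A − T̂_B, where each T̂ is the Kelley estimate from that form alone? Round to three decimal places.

0.442

T̂_A = 0.773(146) + 0.227(154.0) = 147.81600
T̂_B = 0.899(147) + 0.101(150.7) = 147.37370
T̂_A − T̂_B = 0.44230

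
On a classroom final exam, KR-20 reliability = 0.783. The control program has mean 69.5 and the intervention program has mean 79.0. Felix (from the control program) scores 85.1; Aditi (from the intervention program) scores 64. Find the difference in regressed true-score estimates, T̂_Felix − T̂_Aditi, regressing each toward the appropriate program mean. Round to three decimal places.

14.460

T̂_Felix = 0.783(85.1) + 0.217(69.5) = 81.71480
T̂_Aditi = 0.783(64) + 0.217(79.0) = 67.25500
Difference = 81.71480 − 67.25500 = 14.45980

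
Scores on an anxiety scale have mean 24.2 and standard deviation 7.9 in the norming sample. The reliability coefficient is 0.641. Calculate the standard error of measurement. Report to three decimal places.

SEM = SD · √(1 − ρ) = 7.9 × √0.359 = 7.9 × 0.5992 = 4.7334

4.733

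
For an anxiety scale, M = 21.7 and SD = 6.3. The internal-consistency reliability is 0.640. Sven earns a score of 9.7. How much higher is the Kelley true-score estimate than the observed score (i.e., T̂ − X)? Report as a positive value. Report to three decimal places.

T̂ = ρX + (1 − ρ)μ
  = 0.640 × 9.7 + 0.360 × 21.7
  = 6.2080 + 7.8120
  = 14.02000
  ≈ 14.0200
T̂ − X = 14.0200 − 9.7 = 4.3200 → 4.320

4.320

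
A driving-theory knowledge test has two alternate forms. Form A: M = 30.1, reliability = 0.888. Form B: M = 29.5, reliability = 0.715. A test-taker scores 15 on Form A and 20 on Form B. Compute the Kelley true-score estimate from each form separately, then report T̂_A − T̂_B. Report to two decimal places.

-6.02

T̂_A = 0.888(15) + 0.112(30.1) = 16.6912
T̂_B = 0.715(20) + 0.285(29.5) = 22.7075
T̂_A − T̂_B = -6.0163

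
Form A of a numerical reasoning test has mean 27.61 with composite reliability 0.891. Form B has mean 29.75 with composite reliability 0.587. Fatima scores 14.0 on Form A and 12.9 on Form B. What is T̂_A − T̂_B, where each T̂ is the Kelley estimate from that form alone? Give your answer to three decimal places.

T̂_A = 0.891(14.0) + 0.109(27.61) = 15.48349
T̂_B = 0.587(12.9) + 0.413(29.75) = 19.85905
T̂_A − T̂_B = -4.37556

-4.376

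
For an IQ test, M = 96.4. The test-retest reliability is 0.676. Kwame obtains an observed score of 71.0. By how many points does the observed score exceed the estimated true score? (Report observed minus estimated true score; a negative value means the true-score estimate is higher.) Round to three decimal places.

T̂ = 0.676(71.0) + 0.324(96.4) = 47.9960 + 31.2336 = 79.22960 → 79.2296
X − T̂ = 71.0 − 79.2296 = -8.2296 → -8.230

-8.230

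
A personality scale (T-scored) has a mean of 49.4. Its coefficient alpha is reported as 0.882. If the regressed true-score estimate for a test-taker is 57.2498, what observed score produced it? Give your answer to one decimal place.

58.3

T̂ = ρX + (1 − ρ)μ  ⇒  X = (T̂ − (1 − ρ)μ) / ρ
X = (57.2498 − 0.118 × 49.4) / 0.882 = (57.2498 − 5.8292) / 0.882 = 51.4206 / 0.882 = 58.300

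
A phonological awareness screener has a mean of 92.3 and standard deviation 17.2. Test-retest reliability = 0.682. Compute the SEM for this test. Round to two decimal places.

9.70

SEM = SD · √(1 − ρ) = 17.2 × √0.318 = 17.2 × 0.5639 = 9.699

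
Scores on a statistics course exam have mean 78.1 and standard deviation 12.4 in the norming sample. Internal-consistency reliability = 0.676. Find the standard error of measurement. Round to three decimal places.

7.058

SEM = SD · √(1 − ρ) = 12.4 × √0.324 = 12.4 × 0.5692 = 7.0582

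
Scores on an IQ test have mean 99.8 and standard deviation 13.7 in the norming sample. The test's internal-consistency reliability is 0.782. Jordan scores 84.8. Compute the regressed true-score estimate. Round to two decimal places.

T̂ = ρX + (1 − ρ)μ
  = 0.782 × 84.8 + 0.218 × 99.8
  = 66.3136 + 21.7564
  = 88.070
  ≈ 88.07

88.07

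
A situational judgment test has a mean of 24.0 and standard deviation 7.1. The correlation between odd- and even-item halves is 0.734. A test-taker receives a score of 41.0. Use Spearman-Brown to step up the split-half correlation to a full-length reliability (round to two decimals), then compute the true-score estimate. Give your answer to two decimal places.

38.45

Spearman-Brown: ρ = 2r/(1 + r) = 2(0.734)/(1 + 0.734) = 1.4680/1.734 = 0.8466 → 0.85
T̂ = 0.85(41.0) + 0.15(24.0) = 34.850 + 3.600 = 38.450 → 38.45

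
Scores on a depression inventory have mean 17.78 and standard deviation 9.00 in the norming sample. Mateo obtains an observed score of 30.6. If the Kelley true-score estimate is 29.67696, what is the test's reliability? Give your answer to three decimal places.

T̂ = ρX + (1 − ρ)μ  ⇒  T̂ − μ = ρ(X − μ)
ρ = (T̂ − μ)/(X − μ) = (29.67696 − 17.78) / (30.6 − 17.78) = 11.89696 / 12.82 = 0.92800

0.928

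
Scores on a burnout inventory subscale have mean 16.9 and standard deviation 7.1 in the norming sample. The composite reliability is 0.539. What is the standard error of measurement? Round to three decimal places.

SEM = SD · √(1 − ρ) = 7.1 × √0.461 = 7.1 × 0.6790 = 4.8207

4.821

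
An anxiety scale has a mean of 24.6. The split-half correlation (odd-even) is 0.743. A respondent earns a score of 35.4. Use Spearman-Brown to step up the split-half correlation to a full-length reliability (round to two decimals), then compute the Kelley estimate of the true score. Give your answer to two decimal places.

33.78

Spearman-Brown: ρ = 2r/(1 + r) = 2(0.743)/(1 + 0.743) = 1.4860/1.743 = 0.8526 → 0.85
T̂ = ρX + (1 − ρ)μ
  = 0.85 × 35.4 + 0.15 × 24.6
  = 30.090 + 3.690
  = 33.780
  ≈ 33.78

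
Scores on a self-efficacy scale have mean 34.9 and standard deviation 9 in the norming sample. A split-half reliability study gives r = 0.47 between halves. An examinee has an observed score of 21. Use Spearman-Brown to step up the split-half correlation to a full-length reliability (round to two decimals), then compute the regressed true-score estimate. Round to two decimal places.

Spearman-Brown: ρ = 2r/(1 + r) = 2(0.47)/(1 + 0.47) = 0.940/1.47 = 0.6395 → 0.64
Regress the observed score toward the mean by the unreliability: T̂ = 0.64·21 + 0.36·34.9 = 13.44 + 12.564 = 26.004.

26.00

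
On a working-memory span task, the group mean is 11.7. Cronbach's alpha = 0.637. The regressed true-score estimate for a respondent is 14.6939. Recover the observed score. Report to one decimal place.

T̂ = ρX + (1 − ρ)μ  ⇒  X = (T̂ − (1 − ρ)μ) / ρ
X = (14.6939 − 0.363 × 11.7) / 0.637 = (14.6939 − 4.2471) / 0.637 = 10.4468 / 0.637 = 16.400

16.4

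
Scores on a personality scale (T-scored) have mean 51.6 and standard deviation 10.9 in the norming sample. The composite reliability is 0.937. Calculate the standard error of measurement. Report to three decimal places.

SEM = SD · √(1 − ρ) = 10.9 × √0.063 = 10.9 × 0.2510 = 2.7359

2.736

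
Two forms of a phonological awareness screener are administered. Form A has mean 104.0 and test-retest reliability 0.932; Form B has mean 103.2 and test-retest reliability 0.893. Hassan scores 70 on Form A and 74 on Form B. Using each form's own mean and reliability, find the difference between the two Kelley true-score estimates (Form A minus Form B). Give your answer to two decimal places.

T̂_A = 0.932(70) + 0.068(104.0) = 72.3120
T̂_B = 0.893(74) + 0.107(103.2) = 77.1244
T̂_A − T̂_B = -4.8124

-4.81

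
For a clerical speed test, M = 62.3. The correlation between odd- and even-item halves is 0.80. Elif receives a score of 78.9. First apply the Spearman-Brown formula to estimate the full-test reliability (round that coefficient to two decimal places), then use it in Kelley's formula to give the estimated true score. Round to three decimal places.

77.074

Spearman-Brown: ρ = 2r/(1 + r) = 2(0.80)/(1 + 0.80) = 1.600/1.80 = 0.8889 → 0.89
Regress the observed score toward the mean by the unreliability: T̂ = 0.89·78.9 + 0.11·62.3 = 70.221 + 6.853 = 77.0740.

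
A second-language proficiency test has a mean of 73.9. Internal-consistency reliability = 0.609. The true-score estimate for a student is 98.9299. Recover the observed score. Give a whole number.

115

T̂ = ρX + (1 − ρ)μ  ⇒  X = (T̂ − (1 − ρ)μ) / ρ
X = (98.9299 − 0.391 × 73.9) / 0.609 = (98.9299 − 28.8949) / 0.609 = 70.0350 / 0.609 = 115.00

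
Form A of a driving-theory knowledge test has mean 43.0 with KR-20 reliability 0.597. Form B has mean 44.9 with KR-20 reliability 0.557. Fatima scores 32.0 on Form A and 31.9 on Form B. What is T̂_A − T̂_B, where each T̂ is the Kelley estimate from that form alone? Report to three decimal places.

T̂_A = 0.597(32.0) + 0.403(43.0) = 36.43300
T̂_B = 0.557(31.9) + 0.443(44.9) = 37.65900
T̂_A − T̂_B = -1.22600

-1.226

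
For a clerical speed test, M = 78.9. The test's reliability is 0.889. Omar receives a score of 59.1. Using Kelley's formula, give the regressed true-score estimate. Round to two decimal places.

T̂ = ρX + (1 − ρ)μ
  = 0.889 × 59.1 + 0.111 × 78.9
  = 52.5399 + 8.7579
  = 61.298
  ≈ 61.30

61.30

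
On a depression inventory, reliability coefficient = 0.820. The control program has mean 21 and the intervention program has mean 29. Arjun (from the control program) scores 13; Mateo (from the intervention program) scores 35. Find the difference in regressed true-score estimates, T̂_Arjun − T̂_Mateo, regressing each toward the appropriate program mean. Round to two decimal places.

T̂_Arjun = 0.820(13) + 0.180(21) = 14.4400
T̂_Mateo = 0.820(35) + 0.180(29) = 33.9200
Difference = 14.4400 − 33.9200 = -19.4800

-19.48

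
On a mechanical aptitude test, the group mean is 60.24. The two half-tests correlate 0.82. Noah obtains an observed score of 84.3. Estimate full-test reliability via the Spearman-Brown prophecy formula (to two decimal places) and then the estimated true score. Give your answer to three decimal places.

Spearman-Brown: ρ = 2r/(1 + r) = 2(0.82)/(1 + 0.82) = 1.640/1.82 = 0.9011 → 0.90
Kelley's formula gives T̂ = 0.90·84.3 + 0.10·60.24 = 75.870 + 6.0240 = 81.8940.

81.894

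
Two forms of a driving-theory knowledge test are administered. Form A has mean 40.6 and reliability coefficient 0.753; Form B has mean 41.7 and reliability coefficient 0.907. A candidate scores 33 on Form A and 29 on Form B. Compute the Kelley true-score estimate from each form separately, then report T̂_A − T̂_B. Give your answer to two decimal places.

T̂_A = 0.753(33) + 0.247(40.6) = 34.8772
T̂_B = 0.907(29) + 0.093(41.7) = 30.1811
T̂_A − T̂_B = 4.6961

4.70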